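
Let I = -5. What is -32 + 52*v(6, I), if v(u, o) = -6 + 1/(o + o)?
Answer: -1746/5 ≈ -349.20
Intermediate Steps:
v(u, o) = -6 + 1/(2*o)
-32 + 52*v(6, I) = -32 + 52*(-6 + (½)/(-5)) = -32 + 52*(-6 + (½)*(-⅕)) = -32 + 52*(-6 - ⅒) = -32 + 52*(-61/10) = -32 - 1586/5 = -1746/5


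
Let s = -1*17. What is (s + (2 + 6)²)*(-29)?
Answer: -1363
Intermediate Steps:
s = -17
(s + (2 + 6)²)*(-29) = (-17 + (2 + 6)²)*(-29) = (-17 + 8²)*(-29) = (-17 + 64)*(-29) = 47*(-29) = -1363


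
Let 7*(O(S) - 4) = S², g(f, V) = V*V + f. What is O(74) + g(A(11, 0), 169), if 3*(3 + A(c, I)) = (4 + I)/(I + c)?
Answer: 6778558/231 ≈ 29344.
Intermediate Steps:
A(c, I) = -3 + (4 + I)/(3*(I + c)) (A(c, I) = -3 + ((4 + I)/(I + c))/3 = -3 + (4 + I)/(3*(I + c)))
g(f, V) = f + V² (g(f, V) = V² + f = f + V²)
O(S) = 4 + S²/7
O(74) + g(A(11, 0), 169) = (4 + (⅐)*74²) + ((4 - 9*11 - 8*0)/(3*(0 + 11)) + 169²) = (4 + (⅐)*5476) + ((⅓)*(4 - 99 + 0)/11 + 28561) = (4 + 5476/7) + ((⅓)*(1/11)*(-95) + 28561) = 5504/7 + (-95/33 + 28561) = 5504/7 + 942418/33 = 6778558/231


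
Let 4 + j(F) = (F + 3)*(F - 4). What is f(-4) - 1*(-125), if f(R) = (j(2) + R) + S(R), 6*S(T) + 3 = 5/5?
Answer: 320/3 ≈ 106.67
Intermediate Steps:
S(T) = -⅓ (S(T) = -½ + (5/5)/6 = -½ + (5*(⅕))/6 = -½ + (⅙)*1 = -½ + ⅙ = -⅓)
j(F) = -4 + (-4 + F)*(3 + F) (j(F) = -4 + (F + 3)*(F - 4) = -4 + (3 + F)*(-4 + F) = -4 + (-4 + F)*(3 + F))
f(R) = -43/3 + R (f(R) = ((-16 + 2² - 1*2) + R) - ⅓ = ((-16 + 4 - 2) + R) - ⅓ = (-14 + R) - ⅓ = -43/3 + R)
f(-4) - 1*(-125) = (-43/3 - 4) - 1*(-125) = -55/3 + 125 = 320/3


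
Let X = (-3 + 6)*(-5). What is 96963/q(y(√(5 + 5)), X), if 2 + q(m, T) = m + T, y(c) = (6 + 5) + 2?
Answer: -96963/4 ≈ -24241.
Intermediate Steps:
X = -15 (X = 3*(-5) = -15)
y(c) = 13 (y(c) = 11 + 2 = 13)
q(m, T) = -2 + T + m (q(m, T) = -2 + (m + T) = -2 + (T + m) = -2 + T + m)
96963/q(y(√(5 + 5)), X) = 96963/(-2 - 15 + 13) = 96963/(-4) = 96963*(-¼) = -96963/4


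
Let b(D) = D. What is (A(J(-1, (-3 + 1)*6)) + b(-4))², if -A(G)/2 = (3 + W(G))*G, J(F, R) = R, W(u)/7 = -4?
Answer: 364816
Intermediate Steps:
W(u) = -28 (W(u) = 7*(-4) = -28)
A(G) = 50*G (A(G) = -2*(3 - 28)*G = -(-50)*G = 50*G)
(A(J(-1, (-3 + 1)*6)) + b(-4))² = (50*((-3 + 1)*6) - 4)² = (50*(-2*6) - 4)² = (50*(-12) - 4)² = (-600 - 4)² = (-604)² = 364816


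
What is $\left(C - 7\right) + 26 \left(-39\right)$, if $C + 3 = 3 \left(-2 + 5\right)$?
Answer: $-1015$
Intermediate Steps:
$C = 6$ ($C = -3 + 3 \left(-2 + 5\right) = -3 + 3 \cdot 3 = -3 + 9 = 6$)
$\left(C - 7\right) + 26 \left(-39\right) = \left(6 - 7\right) + 26 \left(-39\right) = -1 - 1014 = -1015$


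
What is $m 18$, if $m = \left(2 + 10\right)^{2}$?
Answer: $2592$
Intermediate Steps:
$m = 144$ ($m = 12^{2} = 144$)
$m 18 = 144 \cdot 18 = 2592$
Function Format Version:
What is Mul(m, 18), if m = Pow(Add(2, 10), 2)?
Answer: 2592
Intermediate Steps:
m = 144 (m = Pow(12, 2) = 144)
Mul(m, 18) = Mul(144, 18) = 2592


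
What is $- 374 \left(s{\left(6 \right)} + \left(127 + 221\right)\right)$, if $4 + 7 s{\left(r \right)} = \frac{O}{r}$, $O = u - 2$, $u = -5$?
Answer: $- \frac{2727395}{21} \approx -1.2988 \cdot 10^{5}$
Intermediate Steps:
$O = -7$ ($O = -5 - 2 = -7$)
$s{\left(r \right)} = - \frac{4}{7} - \frac{1}{r}$ ($s{\left(r \right)} = - \frac{4}{7} + \frac{\left(-7\right) \frac{1}{r}}{7} = - \frac{4}{7} - \frac{1}{r}$)
$- 374 \left(s{\left(6 \right)} + \left(127 + 221\right)\right) = - 374 \left(\left(- \frac{4}{7} - \frac{1}{6}\right) + \left(127 + 221\right)\right) = - 374 \left(\left(- \frac{4}{7} - \frac{1}{6}\right) + 348\right) = - 374 \left(- \frac{31}{42} + 348\right) = \left(-374\right) \frac{14585}{42} = - \frac{2727395}{21}$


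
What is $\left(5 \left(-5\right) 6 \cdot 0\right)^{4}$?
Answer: $0$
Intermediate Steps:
$\left(5 \left(-5\right) 6 \cdot 0\right)^{4} = \left(\left(-25\right) 0\right)^{4} = 0^{4} = 0$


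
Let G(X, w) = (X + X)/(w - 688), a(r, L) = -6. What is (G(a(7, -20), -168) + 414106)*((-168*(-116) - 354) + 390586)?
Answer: 18154424218820/107 ≈ 1.6967e+11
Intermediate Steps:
G(X, w) = 2*X/(-688 + w) (G(X, w) = (2*X)/(-688 + w) = 2*X/(-688 + w))
(G(a(7, -20), -168) + 414106)*((-168*(-116) - 354) + 390586) = (2*(-6)/(-688 - 168) + 414106)*((-168*(-116) - 354) + 390586) = (2*(-6)/(-856) + 414106)*((19488 - 354) + 390586) = (2*(-6)*(-1/856) + 414106)*(19134 + 390586) = (3/214 + 414106)*409720 = (88618687/214)*409720 = 18154424218820/107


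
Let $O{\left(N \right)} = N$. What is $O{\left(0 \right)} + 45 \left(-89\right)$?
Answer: $-4005$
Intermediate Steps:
$O{\left(0 \right)} + 45 \left(-89\right) = 0 + 45 \left(-89\right) = 0 - 4005 = -4005$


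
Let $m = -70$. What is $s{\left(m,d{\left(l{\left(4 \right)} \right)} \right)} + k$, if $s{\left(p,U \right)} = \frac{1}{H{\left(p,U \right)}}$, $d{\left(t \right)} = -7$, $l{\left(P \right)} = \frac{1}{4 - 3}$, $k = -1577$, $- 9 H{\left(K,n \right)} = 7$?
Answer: $- \frac{11048}{7} \approx -1578.3$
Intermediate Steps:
$H{\left(K,n \right)} = - \frac{7}{9}$ ($H{\left(K,n \right)} = \left(- \frac{1}{9}\right) 7 = - \frac{7}{9}$)
$l{\left(P \right)} = 1$ ($l{\left(P \right)} = 1^{-1} = 1$)
$s{\left(p,U \right)} = - \frac{9}{7}$ ($s{\left(p,U \right)} = \frac{1}{- \frac{7}{9}} = - \frac{9}{7}$)
$s{\left(m,d{\left(l{\left(4 \right)} \right)} \right)} + k = - \frac{9}{7} - 1577 = - \frac{11048}{7}$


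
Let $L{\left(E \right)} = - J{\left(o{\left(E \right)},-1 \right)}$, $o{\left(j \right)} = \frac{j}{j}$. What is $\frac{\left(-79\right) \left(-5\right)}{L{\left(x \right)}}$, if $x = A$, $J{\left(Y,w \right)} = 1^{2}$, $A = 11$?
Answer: $-395$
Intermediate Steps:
$o{\left(j \right)} = 1$
$J{\left(Y,w \right)} = 1$
$x = 11$
$L{\left(E \right)} = -1$ ($L{\left(E \right)} = \left(-1\right) 1 = -1$)
$\frac{\left(-79\right) \left(-5\right)}{L{\left(x \right)}} = \frac{\left(-79\right) \left(-5\right)}{-1} = 395 \left(-1\right) = -395$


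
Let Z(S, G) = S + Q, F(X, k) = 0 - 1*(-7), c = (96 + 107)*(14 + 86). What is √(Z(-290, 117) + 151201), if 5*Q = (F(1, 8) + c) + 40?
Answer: √3874510/5 ≈ 393.68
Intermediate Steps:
c = 20300 (c = 203*100 = 20300)
F(X, k) = 7 (F(X, k) = 0 + 7 = 7)
Q = 20347/5 (Q = ((7 + 20300) + 40)/5 = (20307 + 40)/5 = (⅕)*20347 = 20347/5 ≈ 4069.4)
Z(S, G) = 20347/5 + S (Z(S, G) = S + 20347/5 = 20347/5 + S)
√(Z(-290, 117) + 151201) = √((20347/5 - 290) + 151201) = √(18897/5 + 151201) = √(774902/5) = √3874510/5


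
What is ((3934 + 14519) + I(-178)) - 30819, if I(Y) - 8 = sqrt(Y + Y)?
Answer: -12358 + 2*I*sqrt(89) ≈ -12358.0 + 18.868*I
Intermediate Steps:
I(Y) = 8 + sqrt(2)*sqrt(Y) (I(Y) = 8 + sqrt(Y + Y) = 8 + sqrt(2*Y) = 8 + sqrt(2)*sqrt(Y))
((3934 + 14519) + I(-178)) - 30819 = ((3934 + 14519) + (8 + sqrt(2)*sqrt(-178))) - 30819 = (18453 + (8 + sqrt(2)*(I*sqrt(178)))) - 30819 = (18453 + (8 + 2*I*sqrt(89))) - 30819 = (18461 + 2*I*sqrt(89)) - 30819 = -12358 + 2*I*sqrt(89)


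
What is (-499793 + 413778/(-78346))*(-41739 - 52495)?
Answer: 1844969611282252/39173 ≈ 4.7098e+10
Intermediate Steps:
(-499793 + 413778/(-78346))*(-41739 - 52495) = (-499793 + 413778*(-1/78346))*(-94234) = (-499793 - 206889/39173)*(-94234) = -19578598078/39173*(-94234) = 1844969611282252/39173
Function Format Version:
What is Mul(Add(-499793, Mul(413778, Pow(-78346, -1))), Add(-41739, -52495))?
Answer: Rational(1844969611282252, 39173) ≈ 4.7098e+10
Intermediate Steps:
Mul(Add(-499793, Mul(413778, Pow(-78346, -1))), Add(-41739, -52495)) = Mul(Add(-499793, Mul(413778, Rational(-1, 78346))), -94234) = Mul(Add(-499793, Rational(-206889, 39173)), -94234) = Mul(Rational(-19578598078, 39173), -94234) = Rational(1844969611282252, 39173)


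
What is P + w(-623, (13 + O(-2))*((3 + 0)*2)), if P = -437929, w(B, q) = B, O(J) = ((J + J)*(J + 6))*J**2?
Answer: -438552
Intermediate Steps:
O(J) = 2*J**3*(6 + J) (O(J) = ((2*J)*(6 + J))*J**2 = (2*J*(6 + J))*J**2 = 2*J**3*(6 + J))
P + w(-623, (13 + O(-2))*((3 + 0)*2)) = -437929 - 623 = -438552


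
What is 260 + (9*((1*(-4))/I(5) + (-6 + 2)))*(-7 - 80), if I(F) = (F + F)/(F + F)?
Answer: 6524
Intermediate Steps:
I(F) = 1 (I(F) = (2*F)/((2*F)) = (2*F)*(1/(2*F)) = 1)
260 + (9*((1*(-4))/I(5) + (-6 + 2)))*(-7 - 80) = 260 + (9*((1*(-4))/1 + (-6 + 2)))*(-7 - 80) = 260 + (9*(-4*1 - 4))*(-87) = 260 + (9*(-4 - 4))*(-87) = 260 + (9*(-8))*(-87) = 260 - 72*(-87) = 260 + 6264 = 6524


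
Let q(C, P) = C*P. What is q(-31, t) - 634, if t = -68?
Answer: 1474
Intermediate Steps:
q(-31, t) - 634 = -31*(-68) - 634 = 2108 - 634 = 1474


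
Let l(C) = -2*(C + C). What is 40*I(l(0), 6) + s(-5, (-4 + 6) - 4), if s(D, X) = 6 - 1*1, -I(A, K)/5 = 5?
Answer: -995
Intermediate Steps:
l(C) = -4*C
I(A, K) = -25 (I(A, K) = -5*5 = -25)
s(D, X) = 5 (s(D, X) = 6 - 1 = 5)
40*I(l(0), 6) + s(-5, (-4 + 6) - 4) = 40*(-25) + 5 = -1000 + 5 = -995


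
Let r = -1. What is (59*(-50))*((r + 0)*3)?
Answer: 8850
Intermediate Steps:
(59*(-50))*((r + 0)*3) = (59*(-50))*((-1 + 0)*3) = -(-2950)*3 = -2950*(-3) = 8850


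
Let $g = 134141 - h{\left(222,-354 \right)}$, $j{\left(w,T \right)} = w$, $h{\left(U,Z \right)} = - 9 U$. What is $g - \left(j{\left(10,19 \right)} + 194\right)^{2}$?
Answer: $94523$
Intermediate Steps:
$g = 136139$ ($g = 134141 - \left(-9\right) 222 = 134141 - -1998 = 134141 + 1998 = 136139$)
$g - \left(j{\left(10,19 \right)} + 194\right)^{2} = 136139 - \left(10 + 194\right)^{2} = 136139 - 204^{2} = 136139 - 41616 = 94523$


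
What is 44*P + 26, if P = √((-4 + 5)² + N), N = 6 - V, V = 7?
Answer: 26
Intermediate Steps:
N = -1 (N = 6 - 1*7 = 6 - 7 = -1)
P = 0 (P = √((-4 + 5)² - 1) = √(1² - 1) = √(1 - 1) = √0 = 0)
44*P + 26 = 44*0 + 26 = 0 + 26 = 26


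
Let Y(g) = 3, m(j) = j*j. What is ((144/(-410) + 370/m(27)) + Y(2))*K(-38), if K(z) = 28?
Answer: 13207516/149445 ≈ 88.377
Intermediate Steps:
m(j) = j²
((144/(-410) + 370/m(27)) + Y(2))*K(-38) = ((144/(-410) + 370/(27²)) + 3)*28 = ((144*(-1/410) + 370/729) + 3)*28 = ((-72/205 + 370*(1/729)) + 3)*28 = ((-72/205 + 370/729) + 3)*28 = (23362/149445 + 3)*28 = (471697/149445)*28 = 13207516/149445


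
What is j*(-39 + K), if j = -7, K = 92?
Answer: -371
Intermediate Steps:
j*(-39 + K) = -7*(-39 + 92) = -7*53 = -371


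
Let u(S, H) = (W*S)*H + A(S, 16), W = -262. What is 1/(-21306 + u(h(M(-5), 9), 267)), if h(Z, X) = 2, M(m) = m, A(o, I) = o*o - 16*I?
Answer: -1/161466 ≈ -6.1933e-6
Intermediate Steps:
A(o, I) = o² - 16*I
u(S, H) = -256 + S² - 262*H*S (u(S, H) = (-262*S)*H + (S² - 16*16) = -262*H*S + (S² - 256) = -262*H*S + (-256 + S²) = -256 + S² - 262*H*S)
1/(-21306 + u(h(M(-5), 9), 267)) = 1/(-21306 + (-256 + 2² - 262*267*2)) = 1/(-21306 + (-256 + 4 - 139908)) = 1/(-21306 - 140160) = 1/(-161466) = -1/161466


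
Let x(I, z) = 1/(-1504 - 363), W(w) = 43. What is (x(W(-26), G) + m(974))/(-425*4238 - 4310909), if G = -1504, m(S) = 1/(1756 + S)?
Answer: 863/31152614637690 ≈ 2.7702e-11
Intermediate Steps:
x(I, z) = -1/1867 (x(I, z) = 1/(-1867) = -1/1867)
(x(W(-26), G) + m(974))/(-425*4238 - 4310909) = (-1/1867 + 1/(1756 + 974))/(-425*4238 - 4310909) = (-1/1867 + 1/2730)/(-1801150 - 4310909) = (-1/1867 + 1/2730)/(-6112059) = -863/5096910*(-1/6112059) = 863/31152614637690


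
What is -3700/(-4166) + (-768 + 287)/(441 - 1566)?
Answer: 3083173/2343375 ≈ 1.3157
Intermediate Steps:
-3700/(-4166) + (-768 + 287)/(441 - 1566) = -3700*(-1/4166) - 481/(-1125) = 1850/2083 - 481*(-1/1125) = 1850/2083 + 481/1125 = 3083173/2343375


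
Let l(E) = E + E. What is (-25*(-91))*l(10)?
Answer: 45500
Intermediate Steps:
l(E) = 2*E
(-25*(-91))*l(10) = (-25*(-91))*(2*10) = 2275*20 = 45500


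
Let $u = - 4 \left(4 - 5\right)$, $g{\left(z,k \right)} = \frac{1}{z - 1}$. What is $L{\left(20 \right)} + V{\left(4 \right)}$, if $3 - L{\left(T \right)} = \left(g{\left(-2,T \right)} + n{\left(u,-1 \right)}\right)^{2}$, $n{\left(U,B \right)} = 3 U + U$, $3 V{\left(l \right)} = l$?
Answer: $- \frac{2170}{9} \approx -241.11$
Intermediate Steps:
$V{\left(l \right)} = \frac{l}{3}$
$g{\left(z,k \right)} = \frac{1}{-1 + z}$ ($g{\left(z,k \right)} = \frac{1}{z - 1} = \frac{1}{-1 + z}$)
$u = 4$ ($u = \left(-4\right) \left(-1\right) = 4$)
$n{\left(U,B \right)} = 4 U$
$L{\left(T \right)} = - \frac{2182}{9}$ ($L{\left(T \right)} = 3 - \left(\frac{1}{-1 - 2} + 4 \cdot 4\right)^{2} = 3 - \left(\frac{1}{-3} + 16\right)^{2} = 3 - \left(- \frac{1}{3} + 16\right)^{2} = 3 - \left(\frac{47}{3}\right)^{2} = 3 - \frac{2209}{9} = - \frac{2182}{9}$)
$L{\left(20 \right)} + V{\left(4 \right)} = - \frac{2182}{9} + \frac{1}{3} \cdot 4 = - \frac{2182}{9} + \frac{4}{3} = - \frac{2170}{9}$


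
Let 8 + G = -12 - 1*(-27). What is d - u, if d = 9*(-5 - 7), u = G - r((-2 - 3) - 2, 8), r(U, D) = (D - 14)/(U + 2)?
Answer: -569/5 ≈ -113.80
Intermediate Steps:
r(U, D) = (-14 + D)/(2 + U)
G = 7 (G = -8 + (-12 - 1*(-27)) = -8 + (-12 + 27) = -8 + 15 = 7)
u = 29/5 (u = 7 - (-14 + 8)/(2 + ((-2 - 3) - 2)) = 7 - (-6)/(2 + (-5 - 2)) = 7 - (-6)/(2 - 7) = 7 - (-6)/(-5) = 7 - (-1)*(-6)/5 = 7 - 1*6/5 = 7 - 6/5 = 29/5 ≈ 5.8000)
d = -108 (d = 9*(-12) = -108)
d - u = -108 - 1*29/5 = -108 - 29/5 = -569/5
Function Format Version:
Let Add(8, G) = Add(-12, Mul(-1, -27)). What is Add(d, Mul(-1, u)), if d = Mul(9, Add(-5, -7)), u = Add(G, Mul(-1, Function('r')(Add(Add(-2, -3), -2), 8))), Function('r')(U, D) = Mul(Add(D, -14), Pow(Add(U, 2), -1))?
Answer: Rational(-569, 5) ≈ -113.80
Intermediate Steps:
Function('r')(U, D) = Mul(Pow(Add(2, U), -1), Add(-14, D)) (Function('r')(U, D) = Mul(Add(-14, D), Pow(Add(2, U), -1)) = Mul(Pow(Add(2, U), -1), Add(-14, D)))
G = 7 (G = Add(-8, Add(-12, Mul(-1, -27))) = Add(-8, Add(-12, 27)) = Add(-8, 15) = 7)
u = Rational(29, 5) (u = Add(7, Mul(-1, Mul(Pow(Add(2, Add(Add(-2, -3), -2)), -1), Add(-14, 8)))) = Add(7, Mul(-1, Mul(Pow(Add(2, Add(-5, -2)), -1), -6))) = Add(7, Mul(-1, Mul(Pow(Add(2, -7), -1), -6))) = Add(7, Mul(-1, Mul(Pow(-5, -1), -6))) = Add(7, Mul(-1, Mul(Rational(-1, 5), -6))) = Add(7, Mul(-1, Rational(6, 5))) = Add(7, Rational(-6, 5)) = Rational(29, 5) ≈ 5.8000)
d = -108 (d = Mul(9, -12) = -108)
Add(d, Mul(-1, u)) = Add(-108, Mul(-1, Rational(29, 5))) = Add(-108, Rational(-29, 5)) = Rational(-569, 5)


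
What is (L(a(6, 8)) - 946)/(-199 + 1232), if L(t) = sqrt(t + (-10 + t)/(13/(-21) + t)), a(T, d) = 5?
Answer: -946/1033 + sqrt(8165)/47518 ≈ -0.91388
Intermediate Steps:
L(t) = sqrt(t + (-10 + t)/(-13/21 + t)) (L(t) = sqrt(t + (-10 + t)/(13*(-1/21) + t)) = sqrt(t + (-10 + t)/(-13/21 + t)))
(L(a(6, 8)) - 946)/(-199 + 1232) = (sqrt((-210 + 8*5 + 21*5**2)/(-13 + 21*5)) - 946)/(-199 + 1232) = (sqrt((-210 + 40 + 21*25)/(-13 + 105)) - 946)/1033 = (sqrt((-210 + 40 + 525)/92) - 946)*(1/1033) = (sqrt((1/92)*355) - 946)*(1/1033) = (sqrt(355/92) - 946)*(1/1033) = (sqrt(8165)/46 - 946)*(1/1033) = (-946 + sqrt(8165)/46)*(1/1033) = -946/1033 + sqrt(8165)/47518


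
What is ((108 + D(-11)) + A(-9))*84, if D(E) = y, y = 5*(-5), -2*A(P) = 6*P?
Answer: 9240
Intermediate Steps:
A(P) = -3*P
y = -25
D(E) = -25
((108 + D(-11)) + A(-9))*84 = ((108 - 25) - 3*(-9))*84 = (83 + 27)*84 = 110*84 = 9240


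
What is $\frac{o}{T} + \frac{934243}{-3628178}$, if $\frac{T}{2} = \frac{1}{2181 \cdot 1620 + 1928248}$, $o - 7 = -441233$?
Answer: $- \frac{4371485874109585595}{3628178} \approx -1.2049 \cdot 10^{12}$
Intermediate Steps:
$o = -441226$ ($o = 7 - 441233 = -441226$)
$T = \frac{1}{2730734}$ ($T = \frac{2}{2181 \cdot 1620 + 1928248} = \frac{2}{3533220 + 1928248} = \frac{2}{5461468} = 2 \cdot \frac{1}{5461468} = \frac{1}{2730734} \approx 3.662 \cdot 10^{-7}$)
$\frac{o}{T} + \frac{934243}{-3628178} = - 441226 \frac{1}{\frac{1}{2730734}} + \frac{934243}{-3628178} = \left(-441226\right) 2730734 + 934243 \left(- \frac{1}{3628178}\right) = -1204870839884 - \frac{934243}{3628178} = - \frac{4371485874109585595}{3628178}$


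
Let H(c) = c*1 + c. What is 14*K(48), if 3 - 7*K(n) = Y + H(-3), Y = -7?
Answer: 32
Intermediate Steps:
H(c) = 2*c (H(c) = c + c = 2*c)
K(n) = 16/7 (K(n) = 3/7 - (-7 + 2*(-3))/7 = 3/7 - (-7 - 6)/7 = 3/7 - 1/7*(-13) = 3/7 + 13/7 = 16/7)
14*K(48) = 14*(16/7) = 32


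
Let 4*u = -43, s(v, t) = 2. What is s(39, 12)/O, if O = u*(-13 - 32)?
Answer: 8/1935 ≈ 0.0041344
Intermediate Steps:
u = -43/4 (u = (¼)*(-43) = -43/4 ≈ -10.750)
O = 1935/4 (O = -43*(-13 - 32)/4 = -43/4*(-45) = 1935/4 ≈ 483.75)
s(39, 12)/O = 2/(1935/4) = 2*(4/1935) = 8/1935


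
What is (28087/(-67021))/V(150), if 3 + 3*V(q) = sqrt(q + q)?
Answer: -84261/6501037 - 280870*sqrt(3)/6501037 ≈ -0.087793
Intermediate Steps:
V(q) = -1 + sqrt(2)*sqrt(q)/3 (V(q) = -1 + sqrt(q + q)/3 = -1 + sqrt(2*q)/3 = -1 + (sqrt(2)*sqrt(q))/3 = -1 + sqrt(2)*sqrt(q)/3)
(28087/(-67021))/V(150) = (28087/(-67021))/(-1 + sqrt(2)*sqrt(150)/3) = (28087*(-1/67021))/(-1 + sqrt(2)*(5*sqrt(6))/3) = -28087/(67021*(-1 + 10*sqrt(3)/3))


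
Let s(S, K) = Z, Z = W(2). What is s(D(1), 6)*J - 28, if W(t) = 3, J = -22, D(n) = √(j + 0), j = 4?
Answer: -94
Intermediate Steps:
D(n) = 2 (D(n) = √(4 + 0) = √4 = 2)
Z = 3
s(S, K) = 3
s(D(1), 6)*J - 28 = 3*(-22) - 28 = -66 - 28 = -94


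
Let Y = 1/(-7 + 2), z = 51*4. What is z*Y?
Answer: -204/5 ≈ -40.800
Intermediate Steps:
z = 204
Y = -⅕ (Y = 1/(-5) = -⅕ ≈ -0.20000)
z*Y = 204*(-⅕) = -204/5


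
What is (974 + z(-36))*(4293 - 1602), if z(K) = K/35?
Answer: 91639314/35 ≈ 2.6183e+6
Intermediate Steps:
z(K) = K/35 (z(K) = K*(1/35) = K/35)
(974 + z(-36))*(4293 - 1602) = (974 + (1/35)*(-36))*(4293 - 1602) = (974 - 36/35)*2691 = (34054/35)*2691 = 91639314/35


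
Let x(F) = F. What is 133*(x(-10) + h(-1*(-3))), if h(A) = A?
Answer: -931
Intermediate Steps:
133*(x(-10) + h(-1*(-3))) = 133*(-10 - 1*(-3)) = 133*(-10 + 3) = 133*(-7) = -931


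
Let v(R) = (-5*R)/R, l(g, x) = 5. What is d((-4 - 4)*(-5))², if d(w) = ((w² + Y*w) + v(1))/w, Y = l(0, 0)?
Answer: 128881/64 ≈ 2013.8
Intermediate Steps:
Y = 5
v(R) = -5
d(w) = (-5 + w² + 5*w)/w (d(w) = ((w² + 5*w) - 5)/w = (-5 + w² + 5*w)/w)
d((-4 - 4)*(-5))² = (5 + (-4 - 4)*(-5) - 5*(-1/(5*(-4 - 4))))² = (5 - 8*(-5) - 5/((-8*(-5))))² = (5 + 40 - 5/40)² = (5 + 40 - 5*1/40)² = (5 + 40 - ⅛)² = (359/8)² = 128881/64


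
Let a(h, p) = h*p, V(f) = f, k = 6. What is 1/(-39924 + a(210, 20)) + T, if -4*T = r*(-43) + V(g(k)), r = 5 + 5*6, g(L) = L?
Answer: 3346892/8931 ≈ 374.75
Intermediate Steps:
r = 35 (r = 5 + 30 = 35)
T = 1499/4 (T = -(35*(-43) + 6)/4 = -(-1505 + 6)/4 = -¼*(-1499) = 1499/4 ≈ 374.75)
1/(-39924 + a(210, 20)) + T = 1/(-39924 + 210*20) + 1499/4 = 1/(-39924 + 4200) + 1499/4 = 1/(-35724) + 1499/4 = -1/35724 + 1499/4 = 3346892/8931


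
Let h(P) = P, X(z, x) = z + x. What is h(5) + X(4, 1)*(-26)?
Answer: -125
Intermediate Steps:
X(z, x) = x + z
h(5) + X(4, 1)*(-26) = 5 + (1 + 4)*(-26) = 5 + 5*(-26) = 5 - 130 = -125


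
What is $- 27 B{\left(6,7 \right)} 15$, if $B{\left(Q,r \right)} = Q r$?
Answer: $-17010$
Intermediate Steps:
$- 27 B{\left(6,7 \right)} 15 = - 27 \cdot 6 \cdot 7 \cdot 15 = \left(-27\right) 42 \cdot 15 = \left(-1134\right) 15 = -17010$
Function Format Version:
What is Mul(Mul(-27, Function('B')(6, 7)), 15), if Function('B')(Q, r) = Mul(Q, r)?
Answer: -17010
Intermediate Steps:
Mul(Mul(-27, Function('B')(6, 7)), 15) = Mul(Mul(-27, Mul(6, 7)), 15) = Mul(Mul(-27, 42), 15) = Mul(-1134, 15) = -17010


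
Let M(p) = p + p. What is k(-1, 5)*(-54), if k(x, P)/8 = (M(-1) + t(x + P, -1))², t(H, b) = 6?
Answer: -6912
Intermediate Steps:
M(p) = 2*p
k(x, P) = 128 (k(x, P) = 8*(2*(-1) + 6)² = 8*(-2 + 6)² = 8*4² = 8*16 = 128)
k(-1, 5)*(-54) = 128*(-54) = -6912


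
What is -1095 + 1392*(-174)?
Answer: -243303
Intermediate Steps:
-1095 + 1392*(-174) = -1095 - 242208 = -243303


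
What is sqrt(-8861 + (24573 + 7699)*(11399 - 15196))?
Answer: I*sqrt(122545645) ≈ 11070.0*I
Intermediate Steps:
sqrt(-8861 + (24573 + 7699)*(11399 - 15196)) = sqrt(-8861 + 32272*(-3797)) = sqrt(-8861 - 122536784) = sqrt(-122545645) = I*sqrt(122545645)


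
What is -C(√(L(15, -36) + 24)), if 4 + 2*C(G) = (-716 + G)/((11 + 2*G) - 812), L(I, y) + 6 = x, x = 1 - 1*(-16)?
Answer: 996199/641461 - 631*√35/1282922 ≈ 1.5501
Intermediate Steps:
x = 17 (x = 1 + 16 = 17)
L(I, y) = 11 (L(I, y) = -6 + 17 = 11)
C(G) = -2 + (-716 + G)/(2*(-801 + 2*G)) (C(G) = -2 + ((-716 + G)/((11 + 2*G) - 812))/2 = -2 + ((-716 + G)/(-801 + 2*G))/2 = -2 + (-716 + G)/(2*(-801 + 2*G)))
-C(√(L(15, -36) + 24)) = -(2488 - 7*√(11 + 24))/(2*(-801 + 2*√(11 + 24))) = -(2488 - 7*√35)/(2*(-801 + 2*√35))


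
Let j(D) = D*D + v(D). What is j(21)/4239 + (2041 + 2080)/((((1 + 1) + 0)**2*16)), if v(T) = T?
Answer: 5832829/90432 ≈ 64.500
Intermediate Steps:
j(D) = D + D**2 (j(D) = D*D + D = D**2 + D = D + D**2)
j(21)/4239 + (2041 + 2080)/((((1 + 1) + 0)**2*16)) = (21*(1 + 21))/4239 + (2041 + 2080)/((((1 + 1) + 0)**2*16)) = (21*22)*(1/4239) + 4121/(((2 + 0)**2*16)) = 462*(1/4239) + 4121/((2**2*16)) = 154/1413 + 4121/((4*16)) = 154/1413 + 4121/64 = 5832829/90432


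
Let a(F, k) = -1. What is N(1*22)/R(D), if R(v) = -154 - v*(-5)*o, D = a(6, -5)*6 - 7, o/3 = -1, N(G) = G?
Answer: 22/41 ≈ 0.53658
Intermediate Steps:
o = -3 (o = 3*(-1) = -3)
D = -13 (D = -1*6 - 7 = -6 - 7 = -13)
R(v) = -154 - 15*v (R(v) = -154 - v*(-5)*(-3) = -154 - (-5*v)*(-3) = -154 - 15*v)
N(1*22)/R(D) = (1*22)/(-154 - 15*(-13)) = 22/(-154 + 195) = 22/41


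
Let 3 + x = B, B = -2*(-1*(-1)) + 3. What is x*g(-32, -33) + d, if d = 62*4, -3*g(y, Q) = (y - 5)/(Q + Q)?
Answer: 24589/99 ≈ 248.37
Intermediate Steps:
g(y, Q) = -(-5 + y)/(6*Q) (g(y, Q) = -(y - 5)/(3*(Q + Q)) = -(-5 + y)/(3*(2*Q)) = -(-5 + y)*1/(2*Q)/3 = -(-5 + y)/(6*Q))
B = 1 (B = -2 + 3 = 1)
x = -2 (x = -3 + 1 = -2)
d = 248
x*g(-32, -33) + d = -(5 - 1*(-32))/(3*(-33)) + 248 = -(-1)*(5 + 32)/(3*33) + 248 = -(-1)*37/(3*33) + 248 = -2*(-37/198) + 248 = 37/99 + 248 = 24589/99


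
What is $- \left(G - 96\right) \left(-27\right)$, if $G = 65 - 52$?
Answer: $-2241$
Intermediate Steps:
$G = 13$
$- \left(G - 96\right) \left(-27\right) = - \left(13 - 96\right) \left(-27\right) = - \left(-83\right) \left(-27\right) = \left(-1\right) 2241 = -2241$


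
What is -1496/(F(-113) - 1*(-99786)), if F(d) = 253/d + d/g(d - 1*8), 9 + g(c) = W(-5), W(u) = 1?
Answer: -1352384/90217289 ≈ -0.014990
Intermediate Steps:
g(c) = -8 (g(c) = -9 + 1 = -8)
F(d) = 253/d - d/8 (F(d) = 253/d + d/(-8) = 253/d + d*(-⅛) = 253/d - d/8)
-1496/(F(-113) - 1*(-99786)) = -1496/((253/(-113) - ⅛*(-113)) - 1*(-99786)) = -1496/((253*(-1/113) + 113/8) + 99786) = -1496/((-253/113 + 113/8) + 99786) = -1496/(10745/904 + 99786) = -1496/90217289/904 = -1496*904/90217289 = -1352384/90217289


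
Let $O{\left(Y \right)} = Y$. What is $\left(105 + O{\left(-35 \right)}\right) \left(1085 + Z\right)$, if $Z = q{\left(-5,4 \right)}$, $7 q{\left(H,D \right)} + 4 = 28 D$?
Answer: $77030$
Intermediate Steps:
$q{\left(H,D \right)} = - \frac{4}{7} + 4 D$ ($q{\left(H,D \right)} = - \frac{4}{7} + \frac{28 D}{7} = - \frac{4}{7} + 4 D$)
$Z = \frac{108}{7}$ ($Z = - \frac{4}{7} + 4 \cdot 4 = - \frac{4}{7} + 16 = \frac{108}{7} \approx 15.429$)
$\left(105 + O{\left(-35 \right)}\right) \left(1085 + Z\right) = \left(105 - 35\right) \left(1085 + \frac{108}{7}\right) = 70 \cdot \frac{7703}{7} = 77030$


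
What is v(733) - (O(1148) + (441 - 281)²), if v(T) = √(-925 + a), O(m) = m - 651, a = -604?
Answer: -26097 + I*√1529 ≈ -26097.0 + 39.102*I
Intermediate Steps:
O(m) = -651 + m
v(T) = I*√1529 (v(T) = √(-925 - 604) = √(-1529) = I*√1529)
v(733) - (O(1148) + (441 - 281)²) = I*√1529 - ((-651 + 1148) + (441 - 281)²) = I*√1529 - (497 + 160²) = I*√1529 - (497 + 25600) = I*√1529 - 1*26097 = I*√1529 - 26097 = -26097 + I*√1529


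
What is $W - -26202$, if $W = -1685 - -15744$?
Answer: $40261$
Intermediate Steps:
$W = 14059$ ($W = -1685 + 15744 = 14059$)
$W - -26202 = 14059 - -26202 = 14059 + 26202 = 40261$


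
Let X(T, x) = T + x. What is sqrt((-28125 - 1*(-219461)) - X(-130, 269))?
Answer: sqrt(191197) ≈ 437.26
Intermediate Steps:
sqrt((-28125 - 1*(-219461)) - X(-130, 269)) = sqrt((-28125 - 1*(-219461)) - (-130 + 269)) = sqrt((-28125 + 219461) - 1*139) = sqrt(191336 - 139) = sqrt(191197)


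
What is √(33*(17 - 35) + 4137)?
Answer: √3543 ≈ 59.523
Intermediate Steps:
√(33*(17 - 35) + 4137) = √(33*(-18) + 4137) = √(-594 + 4137) = √3543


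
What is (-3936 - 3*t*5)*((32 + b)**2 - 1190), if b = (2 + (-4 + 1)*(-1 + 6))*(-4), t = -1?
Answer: -23000586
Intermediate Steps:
b = 52 (b = (2 - 3*5)*(-4) = (2 - 15)*(-4) = -13*(-4) = 52)
(-3936 - 3*t*5)*((32 + b)**2 - 1190) = (-3936 - 3*(-1)*5)*((32 + 52)**2 - 1190) = (-3936 + 3*5)*(84**2 - 1190) = (-3936 + 15)*(7056 - 1190) = -3921*5866 = -23000586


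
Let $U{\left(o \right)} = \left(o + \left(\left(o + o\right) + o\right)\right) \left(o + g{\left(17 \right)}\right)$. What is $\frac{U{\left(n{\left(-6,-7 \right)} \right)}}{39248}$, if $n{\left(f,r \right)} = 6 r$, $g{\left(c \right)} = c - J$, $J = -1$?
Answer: $\frac{252}{2453} \approx 0.10273$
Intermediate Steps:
$g{\left(c \right)} = 1 + c$ ($g{\left(c \right)} = c - -1 = c + 1 = 1 + c$)
$U{\left(o \right)} = 4 o \left(18 + o\right)$ ($U{\left(o \right)} = \left(o + \left(\left(o + o\right) + o\right)\right) \left(o + \left(1 + 17\right)\right) = \left(o + \left(2 o + o\right)\right) \left(o + 18\right) = \left(o + 3 o\right) \left(18 + o\right) = 4 o \left(18 + o\right)$)
$\frac{U{\left(n{\left(-6,-7 \right)} \right)}}{39248} = \frac{4 \cdot 6 \left(-7\right) \left(18 + 6 \left(-7\right)\right)}{39248} = 4 \left(-42\right) \left(18 - 42\right) \frac{1}{39248} = 4 \left(-42\right) \left(-24\right) \frac{1}{39248} = 4032 \cdot \frac{1}{39248} = \frac{252}{2453}$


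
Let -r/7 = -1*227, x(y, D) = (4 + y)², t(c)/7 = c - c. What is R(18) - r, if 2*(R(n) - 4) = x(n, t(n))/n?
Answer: -14144/9 ≈ -1571.6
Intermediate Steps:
t(c) = 0 (t(c) = 7*(c - c) = 7*0 = 0)
R(n) = 4 + (4 + n)²/(2*n) (R(n) = 4 + ((4 + n)²/n)/2 = 4 + (4 + n)²/(2*n))
r = 1589 (r = -(-7)*227 = -7*(-227) = 1589)
R(18) - r = (4 + (½)*(4 + 18)²/18) - 1*1589 = (4 + (½)*(1/18)*22²) - 1589 = (4 + (½)*(1/18)*484) - 1589 = (4 + 121/9) - 1589 = 157/9 - 1589 = -14144/9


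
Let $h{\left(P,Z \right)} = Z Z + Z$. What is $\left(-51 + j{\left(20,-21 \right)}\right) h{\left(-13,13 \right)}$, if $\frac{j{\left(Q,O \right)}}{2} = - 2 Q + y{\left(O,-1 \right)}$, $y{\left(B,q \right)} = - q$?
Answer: $-23478$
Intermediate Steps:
$h{\left(P,Z \right)} = Z + Z^{2}$ ($h{\left(P,Z \right)} = Z^{2} + Z = Z + Z^{2}$)
$j{\left(Q,O \right)} = 2 - 4 Q$ ($j{\left(Q,O \right)} = 2 \left(- 2 Q - -1\right) = 2 \left(- 2 Q + 1\right) = 2 \left(1 - 2 Q\right) = 2 - 4 Q$)
$\left(-51 + j{\left(20,-21 \right)}\right) h{\left(-13,13 \right)} = \left(-51 + \left(2 - 80\right)\right) 13 \left(1 + 13\right) = \left(-51 + \left(2 - 80\right)\right) 13 \cdot 14 = \left(-51 - 78\right) 182 = \left(-129\right) 182 = -23478$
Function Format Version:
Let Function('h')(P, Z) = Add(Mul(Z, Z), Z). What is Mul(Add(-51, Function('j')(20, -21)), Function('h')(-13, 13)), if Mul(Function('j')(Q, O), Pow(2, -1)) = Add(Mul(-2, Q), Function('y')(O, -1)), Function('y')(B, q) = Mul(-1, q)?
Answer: -23478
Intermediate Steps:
Function('h')(P, Z) = Add(Z, Pow(Z, 2)) (Function('h')(P, Z) = Add(Pow(Z, 2), Z) = Add(Z, Pow(Z, 2)))
Function('j')(Q, O) = Add(2, Mul(-4, Q)) (Function('j')(Q, O) = Mul(2, Add(Mul(-2, Q), Mul(-1, -1))) = Mul(2, Add(Mul(-2, Q), 1)) = Mul(2, Add(1, Mul(-2, Q))) = Add(2, Mul(-4, Q)))
Mul(Add(-51, Function('j')(20, -21)), Function('h')(-13, 13)) = Mul(Add(-51, Add(2, Mul(-4, 20))), Mul(13, Add(1, 13))) = Mul(Add(-51, Add(2, -80)), Mul(13, 14)) = Mul(Add(-51, -78), 182) = Mul(-129, 182) = -23478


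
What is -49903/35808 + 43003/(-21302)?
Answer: -1301442565/381391008 ≈ -3.4124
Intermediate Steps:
-49903/35808 + 43003/(-21302) = -49903*1/35808 + 43003*(-1/21302) = -49903/35808 - 43003/21302 = -1301442565/381391008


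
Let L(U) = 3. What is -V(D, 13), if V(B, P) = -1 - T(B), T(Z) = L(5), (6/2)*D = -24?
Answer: 4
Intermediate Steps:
D = -8 (D = (1/3)*(-24) = -8)
T(Z) = 3
V(B, P) = -4 (V(B, P) = -1 - 1*3 = -1 - 3 = -4)
-V(D, 13) = -1*(-4) = 4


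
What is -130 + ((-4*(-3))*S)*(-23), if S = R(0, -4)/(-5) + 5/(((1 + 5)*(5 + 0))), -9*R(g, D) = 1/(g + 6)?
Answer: -7966/45 ≈ -177.02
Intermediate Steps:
R(g, D) = -1/(9*(6 + g)) (R(g, D) = -1/(9*(g + 6)) = -1/(9*(6 + g)))
S = 23/135 (S = -1/(54 + 9*0)/(-5) + 5/(((1 + 5)*(5 + 0))) = -1/(54 + 0)*(-1/5) + 5/((6*5)) = -1/54*(-1/5) + 5/30 = -1*1/54*(-1/5) + 5*(1/30) = -1/54*(-1/5) + 1/6 = 1/270 + 1/6 = 23/135 ≈ 0.17037)
-130 + ((-4*(-3))*S)*(-23) = -130 + (-4*(-3)*(23/135))*(-23) = -130 + (12*(23/135))*(-23) = -130 + (92/45)*(-23) = -130 - 2116/45 = -7966/45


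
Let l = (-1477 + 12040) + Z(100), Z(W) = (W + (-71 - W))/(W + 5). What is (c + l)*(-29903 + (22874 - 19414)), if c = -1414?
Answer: -25400458282/105 ≈ -2.4191e+8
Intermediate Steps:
Z(W) = -71/(5 + W)
l = 1109044/105 (l = (-1477 + 12040) - 71/(5 + 100) = 10563 - 71/105 = 1109044/105 ≈ 10562.)
(c + l)*(-29903 + (22874 - 19414)) = (-1414 + 1109044/105)*(-29903 + (22874 - 19414)) = 960574*(-29903 + 3460)/105 = (960574/105)*(-26443) = -25400458282/105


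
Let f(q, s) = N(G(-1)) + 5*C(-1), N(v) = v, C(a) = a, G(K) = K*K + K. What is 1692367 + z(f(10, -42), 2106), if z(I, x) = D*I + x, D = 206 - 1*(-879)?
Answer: 1689048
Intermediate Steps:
G(K) = K + K² (G(K) = K² + K = K + K²)
D = 1085 (D = 206 + 879 = 1085)
f(q, s) = -5 (f(q, s) = -(1 - 1) + 5*(-1) = -1*0 - 5 = 0 - 5 = -5)
z(I, x) = x + 1085*I (z(I, x) = 1085*I + x = x + 1085*I)
1692367 + z(f(10, -42), 2106) = 1692367 + (2106 + 1085*(-5)) = 1692367 + (2106 - 5425) = 1692367 - 3319 = 1689048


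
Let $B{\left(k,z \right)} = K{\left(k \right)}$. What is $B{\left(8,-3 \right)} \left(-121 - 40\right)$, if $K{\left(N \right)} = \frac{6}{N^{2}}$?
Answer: $- \frac{483}{32} \approx -15.094$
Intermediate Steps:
$K{\left(N \right)} = \frac{6}{N^{2}}$
$B{\left(k,z \right)} = \frac{6}{k^{2}}$
$B{\left(8,-3 \right)} \left(-121 - 40\right) = \frac{6}{64} \left(-121 - 40\right) = 6 \cdot \frac{1}{64} \left(-161\right) = \frac{3}{32} \left(-161\right) = - \frac{483}{32}$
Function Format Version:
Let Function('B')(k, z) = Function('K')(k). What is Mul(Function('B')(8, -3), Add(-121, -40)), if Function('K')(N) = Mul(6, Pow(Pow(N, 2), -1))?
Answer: Rational(-483, 32) ≈ -15.094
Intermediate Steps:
Function('K')(N) = Mul(6, Pow(N, -2))
Function('B')(k, z) = Mul(6, Pow(k, -2))
Mul(Function('B')(8, -3), Add(-121, -40)) = Mul(Mul(6, Pow(8, -2)), Add(-121, -40)) = Mul(Mul(6, Rational(1, 64)), -161) = Mul(Rational(3, 32), -161) = Rational(-483, 32)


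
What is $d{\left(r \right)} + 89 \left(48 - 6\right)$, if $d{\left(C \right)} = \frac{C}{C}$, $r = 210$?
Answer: $3739$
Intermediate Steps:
$d{\left(C \right)} = 1$
$d{\left(r \right)} + 89 \left(48 - 6\right) = 1 + 89 \left(48 - 6\right) = 1 + 89 \cdot 42 = 1 + 3738 = 3739$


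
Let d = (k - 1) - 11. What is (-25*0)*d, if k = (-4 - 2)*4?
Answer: 0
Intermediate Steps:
k = -24 (k = -6*4 = -24)
d = -36 (d = (-24 - 1) - 11 = -25 - 11 = -36)
(-25*0)*d = -25*0*(-36) = 0*(-36) = 0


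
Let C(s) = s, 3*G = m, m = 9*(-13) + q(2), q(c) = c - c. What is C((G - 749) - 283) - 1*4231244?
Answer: -4232315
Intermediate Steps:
q(c) = 0
m = -117 (m = 9*(-13) + 0 = -117 + 0 = -117)
G = -39 (G = (1/3)*(-117) = -39)
C((G - 749) - 283) - 1*4231244 = ((-39 - 749) - 283) - 1*4231244 = (-788 - 283) - 4231244 = -1071 - 4231244 = -4232315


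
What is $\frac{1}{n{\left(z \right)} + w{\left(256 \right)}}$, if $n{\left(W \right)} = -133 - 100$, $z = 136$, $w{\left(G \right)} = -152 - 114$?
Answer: $- \frac{1}{499} \approx -0.002004$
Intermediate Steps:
$w{\left(G \right)} = -266$ ($w{\left(G \right)} = -152 - 114 = -266$)
$n{\left(W \right)} = -233$
$\frac{1}{n{\left(z \right)} + w{\left(256 \right)}} = \frac{1}{-233 - 266} = \frac{1}{-499} = - \frac{1}{499}$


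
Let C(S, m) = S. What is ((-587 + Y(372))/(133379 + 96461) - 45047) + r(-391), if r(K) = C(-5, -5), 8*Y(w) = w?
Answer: -20709504441/459680 ≈ -45052.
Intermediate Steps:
Y(w) = w/8
r(K) = -5
((-587 + Y(372))/(133379 + 96461) - 45047) + r(-391) = ((-587 + (⅛)*372)/(133379 + 96461) - 45047) - 5 = ((-587 + 93/2)/229840 - 45047) - 5 = (-1081/2*1/229840 - 45047) - 5 = (-1081/459680 - 45047) - 5 = -20707206041/459680 - 5 = -20709504441/459680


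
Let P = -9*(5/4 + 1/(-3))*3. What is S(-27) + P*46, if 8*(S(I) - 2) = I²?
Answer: -8363/8 ≈ -1045.4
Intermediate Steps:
P = -99/4 (P = -9*(5*(¼) + 1*(-⅓))*3 = -9*(5/4 - ⅓)*3 = -9*11/12*3 = -33/4*3 = -99/4 ≈ -24.750)
S(I) = 2 + I²/8
S(-27) + P*46 = (2 + (⅛)*(-27)²) - 99/4*46 = (2 + (⅛)*729) - 2277/2 = (2 + 729/8) - 2277/2 = 745/8 - 2277/2 = -8363/8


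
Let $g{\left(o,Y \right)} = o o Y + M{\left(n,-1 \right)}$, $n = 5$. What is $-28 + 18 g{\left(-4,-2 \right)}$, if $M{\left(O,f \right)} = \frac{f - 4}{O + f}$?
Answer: $- \frac{1253}{2} \approx -626.5$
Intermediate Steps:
$M{\left(O,f \right)} = \frac{-4 + f}{O + f}$
$g{\left(o,Y \right)} = - \frac{5}{4} + Y o^{2}$ ($g{\left(o,Y \right)} = o o Y + \frac{-4 - 1}{5 - 1} = o^{2} Y + \frac{1}{4} \left(-5\right) = Y o^{2} + \frac{1}{4} \left(-5\right) = Y o^{2} - \frac{5}{4} = - \frac{5}{4} + Y o^{2}$)
$-28 + 18 g{\left(-4,-2 \right)} = -28 + 18 \left(- \frac{5}{4} - 2 \left(-4\right)^{2}\right) = -28 + 18 \left(- \frac{5}{4} - 32\right) = -28 + 18 \left(- \frac{133}{4}\right) = -28 - \frac{1197}{2} = - \frac{1253}{2}$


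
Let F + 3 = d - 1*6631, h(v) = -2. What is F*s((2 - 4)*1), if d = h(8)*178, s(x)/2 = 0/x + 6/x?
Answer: 41940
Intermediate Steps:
s(x) = 12/x (s(x) = 2*(0/x + 6/x) = 2*(0 + 6/x) = 2*(6/x) = 12/x)
d = -356 (d = -2*178 = -356)
F = -6990 (F = -3 + (-356 - 1*6631) = -3 + (-356 - 6631) = -3 - 6987 = -6990)
F*s((2 - 4)*1) = -83880/((2 - 4)*1) = -83880/((-2*1)) = -83880/(-2) = -83880*(-1)/2 = -6990*(-6) = 41940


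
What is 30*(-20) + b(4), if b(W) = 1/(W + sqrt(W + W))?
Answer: -1199/2 - sqrt(2)/4 ≈ -599.85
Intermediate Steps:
b(W) = 1/(W + sqrt(2)*sqrt(W)) (b(W) = 1/(W + sqrt(2*W)) = 1/(W + sqrt(2)*sqrt(W)))
30*(-20) + b(4) = 30*(-20) + 1/(4 + sqrt(2)*sqrt(4)) = -600 + 1/(4 + sqrt(2)*2) = -600 + 1/(4 + 2*sqrt(2))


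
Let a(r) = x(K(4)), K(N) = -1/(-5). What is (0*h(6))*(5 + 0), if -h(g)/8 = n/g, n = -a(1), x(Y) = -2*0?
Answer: 0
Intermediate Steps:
K(N) = ⅕ (K(N) = -1*(-⅕) = ⅕)
x(Y) = 0
a(r) = 0
n = 0 (n = -1*0 = 0)
h(g) = 0 (h(g) = -0/g = -8*0 = 0)
(0*h(6))*(5 + 0) = (0*0)*(5 + 0) = 0*5 = 0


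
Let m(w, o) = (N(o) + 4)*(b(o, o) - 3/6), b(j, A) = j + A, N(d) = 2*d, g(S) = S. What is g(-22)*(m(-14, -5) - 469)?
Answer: 8932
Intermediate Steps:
b(j, A) = A + j
m(w, o) = (4 + 2*o)*(-½ + 2*o) (m(w, o) = (2*o + 4)*((o + o) - 3/6) = (4 + 2*o)*(2*o - 3*⅙) = (4 + 2*o)*(2*o - ½) = (4 + 2*o)*(-½ + 2*o))
g(-22)*(m(-14, -5) - 469) = -22*((-2 + 4*(-5)² + 7*(-5)) - 469) = -22*((-2 + 4*25 - 35) - 469) = -22*((-2 + 100 - 35) - 469) = -22*(63 - 469) = -22*(-406) = 8932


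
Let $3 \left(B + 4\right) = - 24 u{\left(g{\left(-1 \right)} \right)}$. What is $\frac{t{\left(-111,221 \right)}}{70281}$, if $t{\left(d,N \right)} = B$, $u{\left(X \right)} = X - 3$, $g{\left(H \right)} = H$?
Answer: $\frac{28}{70281} \approx 0.0003984$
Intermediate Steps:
$u{\left(X \right)} = -3 + X$
$B = 28$ ($B = -4 + \frac{\left(-24\right) \left(-3 - 1\right)}{3} = -4 + \frac{\left(-24\right) \left(-4\right)}{3} = -4 + \frac{1}{3} \cdot 96 = -4 + 32 = 28$)
$t{\left(d,N \right)} = 28$
$\frac{t{\left(-111,221 \right)}}{70281} = \frac{28}{70281}$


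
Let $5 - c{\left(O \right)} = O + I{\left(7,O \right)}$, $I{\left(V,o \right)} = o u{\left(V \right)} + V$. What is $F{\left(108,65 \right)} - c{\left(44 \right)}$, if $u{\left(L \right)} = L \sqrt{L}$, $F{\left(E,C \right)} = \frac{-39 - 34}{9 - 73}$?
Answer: $\frac{3017}{64} + 308 \sqrt{7} \approx 862.03$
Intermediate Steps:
$F{\left(E,C \right)} = \frac{73}{64}$ ($F{\left(E,C \right)} = - \frac{73}{-64} = \left(-73\right) \left(- \frac{1}{64}\right) = \frac{73}{64}$)
$u{\left(L \right)} = L^{\frac{3}{2}}$
$I{\left(V,o \right)} = V + o V^{\frac{3}{2}}$ ($I{\left(V,o \right)} = o V^{\frac{3}{2}} + V = V + o V^{\frac{3}{2}}$)
$c{\left(O \right)} = -2 - O - 7 O \sqrt{7}$ ($c{\left(O \right)} = 5 - \left(O + \left(7 + O 7^{\frac{3}{2}}\right)\right) = 5 - \left(O + \left(7 + O 7 \sqrt{7}\right)\right) = 5 - \left(O + \left(7 + 7 O \sqrt{7}\right)\right) = 5 - \left(7 + O + 7 O \sqrt{7}\right) = -2 - O - 7 O \sqrt{7}$)
$F{\left(108,65 \right)} - c{\left(44 \right)} = \frac{73}{64} - \left(-2 - 44 - 308 \sqrt{7}\right) = \frac{73}{64} - \left(-46 - 308 \sqrt{7}\right) = \frac{73}{64} + \left(46 + 308 \sqrt{7}\right) = \frac{3017}{64} + 308 \sqrt{7}$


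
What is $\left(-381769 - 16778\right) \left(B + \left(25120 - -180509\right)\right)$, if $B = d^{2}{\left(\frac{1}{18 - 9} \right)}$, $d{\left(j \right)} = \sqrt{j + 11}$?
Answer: $-81957249363$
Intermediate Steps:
$d{\left(j \right)} = \sqrt{11 + j}$
$B = \frac{100}{9}$ ($B = \left(\sqrt{11 + \frac{1}{18 - 9}}\right)^{2} = \left(\sqrt{11 + \frac{1}{9}}\right)^{2} = \left(\sqrt{\frac{100}{9}}\right)^{2} = \left(\frac{10}{3}\right)^{2} = \frac{100}{9} \approx 11.111$)
$\left(-381769 - 16778\right) \left(B + \left(25120 - -180509\right)\right) = \left(-381769 - 16778\right) \left(\frac{100}{9} + \left(25120 - -180509\right)\right) = - 398547 \left(\frac{100}{9} + \left(25120 + 180509\right)\right) = - 398547 \left(\frac{100}{9} + 205629\right) = \left(-398547\right) \frac{1850761}{9} = -81957249363$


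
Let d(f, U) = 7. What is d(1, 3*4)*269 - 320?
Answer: 1563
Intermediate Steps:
d(1, 3*4)*269 - 320 = 7*269 - 320 = 1883 - 320 = 1563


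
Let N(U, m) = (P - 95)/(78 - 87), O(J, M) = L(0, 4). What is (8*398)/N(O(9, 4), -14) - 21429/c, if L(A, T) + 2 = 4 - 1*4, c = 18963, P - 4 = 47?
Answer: 15068357/23177 ≈ 650.14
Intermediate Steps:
P = 51 (P = 4 + 47 = 51)
L(A, T) = -2 (L(A, T) = -2 + (4 - 1*4) = -2 + (4 - 4) = -2 + 0 = -2)
O(J, M) = -2
N(U, m) = 44/9 (N(U, m) = (51 - 95)/(78 - 87) = -44/(-9) = -44*(-⅑) = 44/9)
(8*398)/N(O(9, 4), -14) - 21429/c = (8*398)/(44/9) - 21429/18963 = 3184*(9/44) - 21429*1/18963 = 7164/11 - 2381/2107 = 15068357/23177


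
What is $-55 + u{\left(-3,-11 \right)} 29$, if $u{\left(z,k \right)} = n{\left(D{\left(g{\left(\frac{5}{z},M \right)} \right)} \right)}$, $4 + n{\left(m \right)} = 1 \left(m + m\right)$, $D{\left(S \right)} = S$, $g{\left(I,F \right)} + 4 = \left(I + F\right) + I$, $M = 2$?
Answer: $- \frac{1441}{3} \approx -480.33$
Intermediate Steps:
$g{\left(I,F \right)} = -4 + F + 2 I$ ($g{\left(I,F \right)} = -4 + \left(\left(I + F\right) + I\right) = -4 + \left(\left(F + I\right) + I\right) = -4 + \left(F + 2 I\right) = -4 + F + 2 I$)
$n{\left(m \right)} = -4 + 2 m$ ($n{\left(m \right)} = -4 + 1 \left(m + m\right) = -4 + 1 \cdot 2 m = -4 + 2 m$)
$u{\left(z,k \right)} = -8 + \frac{20}{z}$ ($u{\left(z,k \right)} = -4 + 2 \left(-4 + 2 + 2 \frac{5}{z}\right) = -4 + 2 \left(-4 + 2 + \frac{10}{z}\right) = -4 + 2 \left(-2 + \frac{10}{z}\right) = -4 - \left(4 - \frac{20}{z}\right) = -8 + \frac{20}{z}$)
$-55 + u{\left(-3,-11 \right)} 29 = -55 + \left(-8 + \frac{20}{-3}\right) 29 = -55 + \left(-8 + 20 \left(- \frac{1}{3}\right)\right) 29 = -55 + \left(-8 - \frac{20}{3}\right) 29 = -55 - \frac{1276}{3} = - \frac{1441}{3}$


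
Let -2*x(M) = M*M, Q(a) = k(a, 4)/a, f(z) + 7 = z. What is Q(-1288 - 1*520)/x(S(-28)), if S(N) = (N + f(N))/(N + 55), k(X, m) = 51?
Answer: 459/44296 ≈ 0.010362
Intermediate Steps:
f(z) = -7 + z
Q(a) = 51/a
S(N) = (-7 + 2*N)/(55 + N) (S(N) = (N + (-7 + N))/(N + 55) = (-7 + 2*N)/(55 + N))
x(M) = -M**2/2 (x(M) = -M*M/2 = -M**2/2)
Q(-1288 - 1*520)/x(S(-28)) = (51/(-1288 - 1*520))/((-(-7 + 2*(-28))**2/(55 - 28)**2/2)) = (51/(-1288 - 520))/((-(-7 - 56)**2/729/2)) = (51/(-1808))/((-((1/27)*(-63))**2/2)) = (51*(-1/1808))/((-(-7/3)**2/2)) = -51/(1808*((-1/2*49/9))) = -51/(1808*(-49/18)) = -51/1808*(-18/49) = 459/44296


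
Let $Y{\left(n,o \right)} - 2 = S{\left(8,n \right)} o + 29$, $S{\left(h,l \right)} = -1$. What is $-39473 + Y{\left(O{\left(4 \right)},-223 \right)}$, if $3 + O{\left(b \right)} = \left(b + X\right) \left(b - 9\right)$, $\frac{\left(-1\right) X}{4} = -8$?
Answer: $-39219$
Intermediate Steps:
$X = 32$ ($X = \left(-4\right) \left(-8\right) = 32$)
$O{\left(b \right)} = -3 + \left(-9 + b\right) \left(32 + b\right)$ ($O{\left(b \right)} = -3 + \left(b + 32\right) \left(b - 9\right) = -3 + \left(32 + b\right) \left(-9 + b\right) = -3 + \left(-9 + b\right) \left(32 + b\right)$)
$Y{\left(n,o \right)} = 31 - o$ ($Y{\left(n,o \right)} = 2 - \left(-29 + o\right) = 31 - o$)
$-39473 + Y{\left(O{\left(4 \right)},-223 \right)} = -39473 + \left(31 - -223\right) = -39473 + \left(31 + 223\right) = -39473 + 254 = -39219$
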